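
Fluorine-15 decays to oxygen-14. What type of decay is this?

proton emission

ΔA = 14 − 15 = -1; ΔZ = 8 − 9 = -1.
A drops by 1 and Z drops by 1 — a proton was emitted.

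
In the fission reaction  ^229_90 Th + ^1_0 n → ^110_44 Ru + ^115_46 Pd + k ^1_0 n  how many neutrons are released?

5

Conserve mass number: 230 = 110 + 115 + k, so k = 230 − 225 = 5.
Check atomic number: 90 = 44 + 46 + 0 = 90. ✓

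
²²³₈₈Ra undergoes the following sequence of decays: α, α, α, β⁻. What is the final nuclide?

Bi-211

Start: (A, Z) = (223, 88).
After α: (219, 86).
After α: (215, 84).
After α: (211, 82).
After β⁻: (211, 83).
Z = 83 is bismuth.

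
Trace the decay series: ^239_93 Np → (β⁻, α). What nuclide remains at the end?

U-235

Start: (A, Z) = (239, 93).
After β⁻: (239, 94).
After α: (235, 92).
Z = 92 is uranium.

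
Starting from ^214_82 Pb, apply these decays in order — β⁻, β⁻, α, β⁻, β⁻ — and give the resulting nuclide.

Po-210

Start: (A, Z) = (214, 82).
After β⁻: (214, 83).
After β⁻: (214, 84).
After α: (210, 82).
After β⁻: (210, 83).
After β⁻: (210, 84).
Z = 84 is polonium.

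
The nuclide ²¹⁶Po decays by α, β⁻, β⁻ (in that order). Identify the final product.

Start: (A, Z) = (216, 84).
After α: (212, 82).
After β⁻: (212, 83).
After β⁻: (212, 84).
Z = 84 is polonium.

Po-212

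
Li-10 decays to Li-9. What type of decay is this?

ΔA = 9 − 10 = -1; ΔZ = 3 − 3 = +0.
A drops by 1 with Z unchanged — a neutron was emitted.

neutron emission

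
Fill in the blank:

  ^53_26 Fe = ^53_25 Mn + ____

Conserve mass number: 53 = 53 + A, so A = 0.
Conserve atomic number: 26 = 25 + Z, so Z = 1.
A = 0 and Z = 1 is ^0_1 e — a positron.

positron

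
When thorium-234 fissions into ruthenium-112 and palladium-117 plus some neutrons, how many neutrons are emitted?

Conserve mass number: 234 = 112 + 117 + k, so k = 234 − 229 = 5.
Check atomic number: 90 = 44 + 46 + 0 = 90. ✓

5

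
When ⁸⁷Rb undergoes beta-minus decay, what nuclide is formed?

Beta-minus decay: mass number changes by +0, atomic number by +1.
A: 87 = 87; Z: 37 + 1 = 38.
Z = 38 is strontium, so the daughter is ⁸⁷Sr.

Sr-87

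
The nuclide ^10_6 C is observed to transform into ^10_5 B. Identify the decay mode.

beta-plus decay or electron capture

ΔA = 10 − 10 = 0; ΔZ = 5 − 6 = -1.
A is unchanged and Z drops by 1 — a proton has become a neutron (β⁺ emission or electron capture).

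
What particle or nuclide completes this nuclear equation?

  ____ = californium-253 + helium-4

Fm-257

Conserve mass number: A = 253 + 4, so A = 257.
Conserve atomic number: Z = 98 + 2, so Z = 100.
Z = 100 is fermium, so the species is fermium-257.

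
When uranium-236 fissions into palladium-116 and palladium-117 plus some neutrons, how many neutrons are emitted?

3

Conserve mass number: 236 = 116 + 117 + k, so k = 236 − 233 = 3.
Check atomic number: 92 = 46 + 46 + 0 = 92. ✓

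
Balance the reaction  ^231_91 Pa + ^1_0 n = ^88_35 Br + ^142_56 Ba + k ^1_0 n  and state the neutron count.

2

Conserve mass number: 232 = 88 + 142 + k, so k = 232 − 230 = 2.
Check atomic number: 91 = 35 + 56 + 0 = 91. ✓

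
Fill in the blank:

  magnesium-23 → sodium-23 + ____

Conserve mass number: 23 = 23 + A, so A = 0.
Conserve atomic number: 12 = 11 + Z, so Z = 1.
A = 0 and Z = 1 is e⁺ — a positron.

positron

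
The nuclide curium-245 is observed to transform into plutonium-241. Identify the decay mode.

ΔA = 241 − 245 = -4; ΔZ = 94 − 96 = -2.
A drops by 4 and Z drops by 2 — the signature of alpha emission.

alpha decay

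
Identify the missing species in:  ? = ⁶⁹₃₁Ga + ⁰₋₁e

Zn-69

Conserve mass number: A = 69 + 0, so A = 69.
Conserve atomic number: Z = 31 − 1, so Z = 30.
Z = 30 is zinc, so the species is ⁶⁹₃₀Zn.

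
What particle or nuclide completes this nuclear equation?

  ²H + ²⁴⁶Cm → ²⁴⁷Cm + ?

Conserve mass number: 2 + 246 = 247 + A, so A = 1.
Conserve atomic number: 1 + 96 = 96 + Z, so Z = 1.
A = 1 and Z = 1 is ¹H — a proton.

proton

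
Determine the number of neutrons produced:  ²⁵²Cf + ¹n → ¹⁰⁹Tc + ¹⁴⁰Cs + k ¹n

4

Conserve mass number: 253 = 109 + 140 + k, so k = 253 − 249 = 4.
Check atomic number: 98 = 43 + 55 + 0 = 98. ✓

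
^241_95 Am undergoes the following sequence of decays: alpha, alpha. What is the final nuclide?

Start: (A, Z) = (241, 95).
After α: (237, 93).
After α: (233, 91).
Z = 91 is protactinium.

Pa-233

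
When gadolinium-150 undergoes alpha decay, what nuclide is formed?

Sm-146

Alpha decay: mass number changes by -4, atomic number by -2.
A: 150 − 4 = 146; Z: 64 − 2 = 62.
Z = 62 is samarium, so the daughter is samarium-146.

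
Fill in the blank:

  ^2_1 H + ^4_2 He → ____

Conserve mass number: 2 + 4 = A, so A = 6.
Conserve atomic number: 1 + 2 = Z, so Z = 3.
Z = 3 is lithium, so the species is ^6_3 Li.

Li-6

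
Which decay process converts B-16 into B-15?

ΔA = 15 − 16 = -1; ΔZ = 5 − 5 = +0.
A drops by 1 with Z unchanged — a neutron was emitted.

neutron emission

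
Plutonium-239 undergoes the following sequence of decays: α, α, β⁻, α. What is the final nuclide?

Ac-227

Start: (A, Z) = (239, 94).
After α: (235, 92).
After α: (231, 90).
After β⁻: (231, 91).
After α: (227, 89).
Z = 89 is actinium.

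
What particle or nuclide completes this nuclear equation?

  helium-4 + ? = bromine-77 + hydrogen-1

Conserve mass number: 4 + A = 77 + 1, so A = 74.
Conserve atomic number: 2 + Z = 35 + 1, so Z = 34.
Z = 34 is selenium, so the species is selenium-74.

Se-74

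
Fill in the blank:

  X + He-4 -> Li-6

Conserve mass number: A + 4 = 6, so A = 2.
Conserve atomic number: Z + 2 = 3, so Z = 1.
A = 2 and Z = 1 is H-2 — a deuteron.

deuteron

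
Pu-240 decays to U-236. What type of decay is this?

alpha decay

ΔA = 236 − 240 = -4; ΔZ = 92 − 94 = -2.
A drops by 4 and Z drops by 2 — the signature of alpha emission.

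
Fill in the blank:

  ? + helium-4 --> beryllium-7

Conserve mass number: A + 4 = 7, so A = 3.
Conserve atomic number: Z + 2 = 4, so Z = 2.
Z = 2 is helium, so the species is helium-3.

He-3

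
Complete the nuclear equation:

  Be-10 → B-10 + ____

beta-minus particle

Conserve mass number: 10 = 10 + A, so A = 0.
Conserve atomic number: 4 = 5 + Z, so Z = -1.
A = 0 and Z = -1 is e⁻ — a beta-minus particle.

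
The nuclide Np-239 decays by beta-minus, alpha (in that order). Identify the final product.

U-235

Start: (A, Z) = (239, 93).
After β⁻: (239, 94).
After α: (235, 92).
Z = 92 is uranium.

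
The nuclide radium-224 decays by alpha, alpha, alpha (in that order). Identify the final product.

Start: (A, Z) = (224, 88).
After α: (220, 86).
After α: (216, 84).
After α: (212, 82).
Z = 82 is lead.

Pb-212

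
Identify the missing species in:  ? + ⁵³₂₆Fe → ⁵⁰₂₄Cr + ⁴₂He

Conserve mass number: A + 53 = 50 + 4, so A = 1.
Conserve atomic number: Z + 26 = 24 + 2, so Z = 0.
A = 1 and Z = 0 is ¹₀n — a neutron.

neutron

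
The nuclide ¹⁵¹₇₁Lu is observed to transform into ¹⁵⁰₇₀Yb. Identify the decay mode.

ΔA = 150 − 151 = -1; ΔZ = 70 − 71 = -1.
A drops by 1 and Z drops by 1 — a proton was emitted.

proton emission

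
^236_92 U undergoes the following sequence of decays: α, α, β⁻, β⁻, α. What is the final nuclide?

Start: (A, Z) = (236, 92).
After α: (232, 90).
After α: (228, 88).
After β⁻: (228, 89).
After β⁻: (228, 90).
After α: (224, 88).
Z = 88 is radium.

Ra-224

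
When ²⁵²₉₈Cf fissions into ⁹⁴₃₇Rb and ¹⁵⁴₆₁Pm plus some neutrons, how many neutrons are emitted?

Conserve mass number: 252 = 94 + 154 + k, so k = 252 − 248 = 4.
Check atomic number: 98 = 37 + 61 + 0 = 98. ✓

4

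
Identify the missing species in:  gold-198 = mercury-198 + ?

Conserve mass number: 198 = 198 + A, so A = 0.
Conserve atomic number: 79 = 80 + Z, so Z = -1.
A = 0 and Z = -1 is e⁻ — a beta-minus particle.

beta-minus particle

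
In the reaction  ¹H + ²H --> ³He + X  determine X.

gamma ray

Conserve mass number: 1 + 2 = 3 + A, so A = 0.
Conserve atomic number: 1 + 1 = 2 + Z, so Z = 0.
A = 0 and Z = 0 is γ — a gamma ray.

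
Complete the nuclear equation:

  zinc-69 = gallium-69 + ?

Conserve mass number: 69 = 69 + A, so A = 0.
Conserve atomic number: 30 = 31 + Z, so Z = -1.
A = 0 and Z = -1 is e⁻ — a beta-minus particle.

beta-minus particle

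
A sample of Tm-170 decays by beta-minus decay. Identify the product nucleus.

Yb-170

Beta-minus decay: mass number changes by +0, atomic number by +1.
A: 170 = 170; Z: 69 + 1 = 70.
Z = 70 is ytterbium, so the daughter is Yb-170.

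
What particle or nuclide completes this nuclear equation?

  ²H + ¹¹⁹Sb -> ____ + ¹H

Sb-120

Conserve mass number: 2 + 119 = A + 1, so A = 120.
Conserve atomic number: 1 + 51 = Z + 1, so Z = 51.
Z = 51 is antimony, so the species is ¹²⁰Sb.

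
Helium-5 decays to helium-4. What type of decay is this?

ΔA = 4 − 5 = -1; ΔZ = 2 − 2 = +0.
A drops by 1 with Z unchanged — a neutron was emitted.

neutron emission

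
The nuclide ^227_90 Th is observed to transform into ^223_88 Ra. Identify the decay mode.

ΔA = 223 − 227 = -4; ΔZ = 88 − 90 = -2.
A drops by 4 and Z drops by 2 — the signature of alpha emission.

alpha decay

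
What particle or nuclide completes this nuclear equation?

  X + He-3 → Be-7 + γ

alpha particle

Conserve mass number: A + 3 = 7 + 0, so A = 4.
Conserve atomic number: Z + 2 = 4 + 0, so Z = 2.
A = 4 and Z = 2 is He-4 — an alpha particle.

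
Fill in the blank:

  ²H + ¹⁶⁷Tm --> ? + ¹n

Yb-168

Conserve mass number: 2 + 167 = A + 1, so A = 168.
Conserve atomic number: 1 + 69 = Z + 0, so Z = 70.
Z = 70 is ytterbium, so the species is ¹⁶⁸Yb.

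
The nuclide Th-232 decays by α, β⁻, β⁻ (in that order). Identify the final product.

Th-228

Start: (A, Z) = (232, 90).
After α: (228, 88).
After β⁻: (228, 89).
After β⁻: (228, 90).
Z = 90 is thorium.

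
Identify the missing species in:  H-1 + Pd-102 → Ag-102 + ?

Conserve mass number: 1 + 102 = 102 + A, so A = 1.
Conserve atomic number: 1 + 46 = 47 + Z, so Z = 0.
A = 1 and Z = 0 is n — a neutron.

neutron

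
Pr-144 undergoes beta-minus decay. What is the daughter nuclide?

Beta-minus decay: mass number changes by +0, atomic number by +1.
A: 144 = 144; Z: 59 + 1 = 60.
Z = 60 is neodymium, so the daughter is Nd-144.

Nd-144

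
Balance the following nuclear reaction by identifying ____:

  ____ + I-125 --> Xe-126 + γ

proton

Conserve mass number: A + 125 = 126 + 0, so A = 1.
Conserve atomic number: Z + 53 = 54 + 0, so Z = 1.
A = 1 and Z = 1 is H-1 — a proton.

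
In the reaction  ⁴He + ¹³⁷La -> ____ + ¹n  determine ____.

Conserve mass number: 4 + 137 = A + 1, so A = 140.
Conserve atomic number: 2 + 57 = Z + 0, so Z = 59.
Z = 59 is praseodymium, so the species is ¹⁴⁰Pr.

Pr-140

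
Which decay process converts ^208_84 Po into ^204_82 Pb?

alpha decay

ΔA = 204 − 208 = -4; ΔZ = 82 − 84 = -2.
A drops by 4 and Z drops by 2 — the signature of alpha emission.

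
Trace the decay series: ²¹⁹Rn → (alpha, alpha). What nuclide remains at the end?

Start: (A, Z) = (219, 86).
After α: (215, 84).
After α: (211, 82).
Z = 82 is lead.

Pb-211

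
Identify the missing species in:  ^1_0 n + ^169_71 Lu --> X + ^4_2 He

Conserve mass number: 1 + 169 = A + 4, so A = 166.
Conserve atomic number: 0 + 71 = Z + 2, so Z = 69.
Z = 69 is thulium, so the species is ^166_69 Tm.

Tm-166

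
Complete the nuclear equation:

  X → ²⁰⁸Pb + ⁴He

Po-212

Conserve mass number: A = 208 + 4, so A = 212.
Conserve atomic number: Z = 82 + 2, so Z = 84.
Z = 84 is polonium, so the species is ²¹²Po.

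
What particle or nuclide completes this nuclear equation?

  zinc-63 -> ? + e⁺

Conserve mass number: 63 = A + 0, so A = 63.
Conserve atomic number: 30 = Z + 1, so Z = 29.
Z = 29 is copper, so the species is copper-63.

Cu-63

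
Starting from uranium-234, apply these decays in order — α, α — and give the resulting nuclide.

Ra-226

Start: (A, Z) = (234, 92).
After α: (230, 90).
After α: (226, 88).
Z = 88 is radium.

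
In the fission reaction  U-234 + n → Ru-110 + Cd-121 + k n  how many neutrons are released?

4

Conserve mass number: 235 = 110 + 121 + k, so k = 235 − 231 = 4.
Check atomic number: 92 = 44 + 48 + 0 = 92. ✓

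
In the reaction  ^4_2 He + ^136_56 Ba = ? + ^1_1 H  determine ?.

La-139

Conserve mass number: 4 + 136 = A + 1, so A = 139.
Conserve atomic number: 2 + 56 = Z + 1, so Z = 57.
Z = 57 is lanthanum, so the species is ^139_57 La.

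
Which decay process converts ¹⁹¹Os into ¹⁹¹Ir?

ΔA = 191 − 191 = 0; ΔZ = 77 − 76 = +1.
A is unchanged and Z rises by 1 — a neutron has become a proton (β⁻ decay).

beta-minus decay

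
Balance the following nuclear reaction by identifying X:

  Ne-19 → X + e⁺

Conserve mass number: 19 = A + 0, so A = 19.
Conserve atomic number: 10 = Z + 1, so Z = 9.
Z = 9 is fluorine, so the species is F-19.

F-19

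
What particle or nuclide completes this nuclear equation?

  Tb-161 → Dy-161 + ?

Conserve mass number: 161 = 161 + A, so A = 0.
Conserve atomic number: 65 = 66 + Z, so Z = -1.
A = 0 and Z = -1 is e⁻ — a beta-minus particle.

beta-minus particle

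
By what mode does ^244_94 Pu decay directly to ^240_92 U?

alpha decay

ΔA = 240 − 244 = -4; ΔZ = 92 − 94 = -2.
A drops by 4 and Z drops by 2 — the signature of alpha emission.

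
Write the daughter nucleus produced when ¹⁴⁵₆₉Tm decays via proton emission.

Er-144

Proton emission: mass number changes by -1, atomic number by -1.
A: 145 − 1 = 144; Z: 69 − 1 = 68.
Z = 68 is erbium, so the daughter is ¹⁴⁴₆₈Er.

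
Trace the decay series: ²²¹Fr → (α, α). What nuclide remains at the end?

Bi-213

Start: (A, Z) = (221, 87).
After α: (217, 85).
After α: (213, 83).
Z = 83 is bismuth.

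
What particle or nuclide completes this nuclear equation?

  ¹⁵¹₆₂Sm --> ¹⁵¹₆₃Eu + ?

Conserve mass number: 151 = 151 + A, so A = 0.
Conserve atomic number: 62 = 63 + Z, so Z = -1.
A = 0 and Z = -1 is ⁰₋₁e — a beta-minus particle.

beta-minus particle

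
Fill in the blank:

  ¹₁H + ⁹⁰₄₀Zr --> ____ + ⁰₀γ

Nb-91

Conserve mass number: 1 + 90 = A + 0, so A = 91.
Conserve atomic number: 1 + 40 = Z + 0, so Z = 41.
Z = 41 is niobium, so the species is ⁹¹₄₁Nb.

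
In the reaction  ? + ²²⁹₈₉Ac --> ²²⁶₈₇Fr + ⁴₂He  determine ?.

neutron

Conserve mass number: A + 229 = 226 + 4, so A = 1.
Conserve atomic number: Z + 89 = 87 + 2, so Z = 0.
A = 1 and Z = 0 is ¹₀n — a neutron.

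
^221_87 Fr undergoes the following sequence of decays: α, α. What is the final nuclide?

Bi-213

Start: (A, Z) = (221, 87).
After α: (217, 85).
After α: (213, 83).
Z = 83 is bismuth.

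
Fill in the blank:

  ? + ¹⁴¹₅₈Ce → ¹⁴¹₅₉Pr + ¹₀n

Conserve mass number: A + 141 = 141 + 1, so A = 1.
Conserve atomic number: Z + 58 = 59 + 0, so Z = 1.
A = 1 and Z = 1 is ¹₁H — a proton.

proton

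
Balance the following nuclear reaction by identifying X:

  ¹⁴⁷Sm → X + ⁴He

Nd-143

Conserve mass number: 147 = A + 4, so A = 143.
Conserve atomic number: 62 = Z + 2, so Z = 60.
Z = 60 is neodymium, so the species is ¹⁴³Nd.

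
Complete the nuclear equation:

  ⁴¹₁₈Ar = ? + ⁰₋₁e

K-41

Conserve mass number: 41 = A + 0, so A = 41.
Conserve atomic number: 18 = Z − 1, so Z = 19.
Z = 19 is potassium, so the species is ⁴¹₁₉K.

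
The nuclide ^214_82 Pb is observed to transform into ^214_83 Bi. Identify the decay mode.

beta-minus decay

ΔA = 214 − 214 = 0; ΔZ = 83 − 82 = +1.
A is unchanged and Z rises by 1 — a neutron has become a proton (β⁻ decay).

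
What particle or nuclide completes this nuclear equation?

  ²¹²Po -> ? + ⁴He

Conserve mass number: 212 = A + 4, so A = 208.
Conserve atomic number: 84 = Z + 2, so Z = 82.
Z = 82 is lead, so the species is ²⁰⁸Pb.

Pb-208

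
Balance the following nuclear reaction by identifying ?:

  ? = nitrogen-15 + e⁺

O-15

Conserve mass number: A = 15 + 0, so A = 15.
Conserve atomic number: Z = 7 + 1, so Z = 8.
Z = 8 is oxygen, so the species is oxygen-15.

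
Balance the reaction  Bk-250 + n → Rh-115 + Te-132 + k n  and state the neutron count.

4

Conserve mass number: 251 = 115 + 132 + k, so k = 251 − 247 = 4.
Check atomic number: 97 = 45 + 52 + 0 = 97. ✓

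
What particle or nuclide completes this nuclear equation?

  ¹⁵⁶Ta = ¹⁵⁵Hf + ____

Conserve mass number: 156 = 155 + A, so A = 1.
Conserve atomic number: 73 = 72 + Z, so Z = 1.
A = 1 and Z = 1 is ¹H — a proton.

proton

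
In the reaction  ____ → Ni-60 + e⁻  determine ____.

Co-60

Conserve mass number: A = 60 + 0, so A = 60.
Conserve atomic number: Z = 28 − 1, so Z = 27.
Z = 27 is cobalt, so the species is Co-60.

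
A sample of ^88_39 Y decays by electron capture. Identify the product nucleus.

Sr-88

Electron capture: mass number changes by +0, atomic number by -1.
A: 88 = 88; Z: 39 − 1 = 38.
Z = 38 is strontium, so the daughter is ^88_38 Sr.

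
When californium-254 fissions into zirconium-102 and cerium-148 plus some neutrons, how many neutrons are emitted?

Conserve mass number: 254 = 102 + 148 + k, so k = 254 − 250 = 4.
Check atomic number: 98 = 40 + 58 + 0 = 98. ✓

4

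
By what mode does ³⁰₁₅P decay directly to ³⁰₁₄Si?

ΔA = 30 − 30 = 0; ΔZ = 14 − 15 = -1.
A is unchanged and Z drops by 1 — a proton has become a neutron (β⁺ emission or electron capture).

beta-plus decay or electron capture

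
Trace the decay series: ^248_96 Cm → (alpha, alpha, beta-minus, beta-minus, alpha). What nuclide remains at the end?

U-236

Start: (A, Z) = (248, 96).
After α: (244, 94).
After α: (240, 92).
After β⁻: (240, 93).
After β⁻: (240, 94).
After α: (236, 92).
Z = 92 is uranium.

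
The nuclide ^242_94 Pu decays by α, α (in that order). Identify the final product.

Th-234

Start: (A, Z) = (242, 94).
After α: (238, 92).
After α: (234, 90).
Z = 90 is thorium.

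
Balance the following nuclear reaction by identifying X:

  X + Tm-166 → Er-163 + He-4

Conserve mass number: A + 166 = 163 + 4, so A = 1.
Conserve atomic number: Z + 69 = 68 + 2, so Z = 1.
A = 1 and Z = 1 is H-1 — a proton.

proton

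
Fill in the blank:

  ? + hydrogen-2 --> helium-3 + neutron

deuteron

Conserve mass number: A + 2 = 3 + 1, so A = 2.
Conserve atomic number: Z + 1 = 2 + 0, so Z = 1.
A = 2 and Z = 1 is hydrogen-2 — a deuteron.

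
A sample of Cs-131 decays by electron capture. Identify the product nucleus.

Xe-131

Electron capture: mass number changes by +0, atomic number by -1.
A: 131 = 131; Z: 55 − 1 = 54.
Z = 54 is xenon, so the daughter is Xe-131.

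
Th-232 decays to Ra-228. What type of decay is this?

ΔA = 228 − 232 = -4; ΔZ = 88 − 90 = -2.
A drops by 4 and Z drops by 2 — the signature of alpha emission.

alpha decay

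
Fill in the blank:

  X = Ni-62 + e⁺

Cu-62

Conserve mass number: A = 62 + 0, so A = 62.
Conserve atomic number: Z = 28 + 1, so Z = 29.
Z = 29 is copper, so the species is Cu-62.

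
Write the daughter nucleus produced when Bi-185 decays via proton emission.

Proton emission: mass number changes by -1, atomic number by -1.
A: 185 − 1 = 184; Z: 83 − 1 = 82.
Z = 82 is lead, so the daughter is Pb-184.

Pb-184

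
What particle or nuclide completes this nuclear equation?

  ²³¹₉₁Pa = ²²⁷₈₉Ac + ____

Conserve mass number: 231 = 227 + A, so A = 4.
Conserve atomic number: 91 = 89 + Z, so Z = 2.
A = 4 and Z = 2 is ⁴₂He — an alpha particle.

alpha particle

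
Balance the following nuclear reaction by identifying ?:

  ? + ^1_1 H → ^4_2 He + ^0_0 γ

Conserve mass number: A + 1 = 4 + 0, so A = 3.
Conserve atomic number: Z + 1 = 2 + 0, so Z = 1.
A = 3 and Z = 1 is ^3_1 H — a triton.

triton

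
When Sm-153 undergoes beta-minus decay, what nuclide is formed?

Eu-153

Beta-minus decay: mass number changes by +0, atomic number by +1.
A: 153 = 153; Z: 62 + 1 = 63.
Z = 63 is europium, so the daughter is Eu-153.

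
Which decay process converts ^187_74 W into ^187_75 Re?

beta-minus decay

ΔA = 187 − 187 = 0; ΔZ = 75 − 74 = +1.
A is unchanged and Z rises by 1 — a neutron has become a proton (β⁻ decay).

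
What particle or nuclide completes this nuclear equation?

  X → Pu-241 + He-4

Cm-245

Conserve mass number: A = 241 + 4, so A = 245.
Conserve atomic number: Z = 94 + 2, so Z = 96.
Z = 96 is curium, so the species is Cm-245.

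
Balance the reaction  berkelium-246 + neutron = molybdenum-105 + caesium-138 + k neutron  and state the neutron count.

4

Conserve mass number: 247 = 105 + 138 + k, so k = 247 − 243 = 4.
Check atomic number: 97 = 42 + 55 + 0 = 97. ✓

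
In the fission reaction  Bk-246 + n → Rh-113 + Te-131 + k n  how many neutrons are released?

Conserve mass number: 247 = 113 + 131 + k, so k = 247 − 244 = 3.
Check atomic number: 97 = 45 + 52 + 0 = 97. ✓

3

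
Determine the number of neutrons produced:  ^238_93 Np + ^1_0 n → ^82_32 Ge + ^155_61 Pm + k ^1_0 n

2

Conserve mass number: 239 = 82 + 155 + k, so k = 239 − 237 = 2.
Check atomic number: 93 = 32 + 61 + 0 = 93. ✓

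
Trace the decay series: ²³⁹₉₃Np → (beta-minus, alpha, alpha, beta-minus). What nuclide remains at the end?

Start: (A, Z) = (239, 93).
After β⁻: (239, 94).
After α: (235, 92).
After α: (231, 90).
After β⁻: (231, 91).
Z = 91 is protactinium.

Pa-231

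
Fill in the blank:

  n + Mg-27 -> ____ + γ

Conserve mass number: 1 + 27 = A + 0, so A = 28.
Conserve atomic number: 0 + 12 = Z + 0, so Z = 12.
Z = 12 is magnesium, so the species is Mg-28.

Mg-28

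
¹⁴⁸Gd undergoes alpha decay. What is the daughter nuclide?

Alpha decay: mass number changes by -4, atomic number by -2.
A: 148 − 4 = 144; Z: 64 − 2 = 62.
Z = 62 is samarium, so the daughter is ¹⁴⁴Sm.

Sm-144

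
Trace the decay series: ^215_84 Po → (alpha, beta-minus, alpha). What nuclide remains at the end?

Tl-207

Start: (A, Z) = (215, 84).
After α: (211, 82).
After β⁻: (211, 83).
After α: (207, 81).
Z = 81 is thallium.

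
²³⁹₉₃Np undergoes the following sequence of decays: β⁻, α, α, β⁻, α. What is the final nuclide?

Ac-227

Start: (A, Z) = (239, 93).
After β⁻: (239, 94).
After α: (235, 92).
After α: (231, 90).
After β⁻: (231, 91).
After α: (227, 89).
Z = 89 is actinium.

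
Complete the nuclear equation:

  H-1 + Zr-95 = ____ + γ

Conserve mass number: 1 + 95 = A + 0, so A = 96.
Conserve atomic number: 1 + 40 = Z + 0, so Z = 41.
Z = 41 is niobium, so the species is Nb-96.

Nb-96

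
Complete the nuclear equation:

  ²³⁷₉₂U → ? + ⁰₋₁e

Np-237

Conserve mass number: 237 = A + 0, so A = 237.
Conserve atomic number: 92 = Z − 1, so Z = 93.
Z = 93 is neptunium, so the species is ²³⁷₉₃Np.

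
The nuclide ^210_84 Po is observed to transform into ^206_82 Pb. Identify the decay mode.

alpha decay

ΔA = 206 − 210 = -4; ΔZ = 82 − 84 = -2.
A drops by 4 and Z drops by 2 — the signature of alpha emission.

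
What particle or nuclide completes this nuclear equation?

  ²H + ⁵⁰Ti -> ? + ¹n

V-51

Conserve mass number: 2 + 50 = A + 1, so A = 51.
Conserve atomic number: 1 + 22 = Z + 0, so Z = 23.
Z = 23 is vanadium, so the species is ⁵¹V.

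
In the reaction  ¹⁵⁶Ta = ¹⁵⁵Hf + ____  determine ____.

Conserve mass number: 156 = 155 + A, so A = 1.
Conserve atomic number: 73 = 72 + Z, so Z = 1.
A = 1 and Z = 1 is ¹H — a proton.

proton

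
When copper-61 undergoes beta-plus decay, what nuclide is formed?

Beta-plus decay: mass number changes by +0, atomic number by -1.
A: 61 = 61; Z: 29 − 1 = 28.
Z = 28 is nickel, so the daughter is nickel-61.

Ni-61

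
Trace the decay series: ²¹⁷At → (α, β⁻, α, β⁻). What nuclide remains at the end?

Bi-209

Start: (A, Z) = (217, 85).
After α: (213, 83).
After β⁻: (213, 84).
After α: (209, 82).
After β⁻: (209, 83).
Z = 83 is bismuth.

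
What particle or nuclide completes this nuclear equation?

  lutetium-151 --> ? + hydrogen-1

Yb-150

Conserve mass number: 151 = A + 1, so A = 150.
Conserve atomic number: 71 = Z + 1, so Z = 70.
Z = 70 is ytterbium, so the species is ytterbium-150.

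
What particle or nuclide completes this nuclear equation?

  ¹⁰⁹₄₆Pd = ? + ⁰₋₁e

Conserve mass number: 109 = A + 0, so A = 109.
Conserve atomic number: 46 = Z − 1, so Z = 47.
Z = 47 is silver, so the species is ¹⁰⁹₄₇Ag.

Ag-109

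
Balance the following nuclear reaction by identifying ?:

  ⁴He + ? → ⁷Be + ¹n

Conserve mass number: 4 + A = 7 + 1, so A = 4.
Conserve atomic number: 2 + Z = 4 + 0, so Z = 2.
A = 4 and Z = 2 is ⁴He — an alpha particle.

alpha particle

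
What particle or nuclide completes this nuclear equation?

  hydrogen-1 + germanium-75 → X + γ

Conserve mass number: 1 + 75 = A + 0, so A = 76.
Conserve atomic number: 1 + 32 = Z + 0, so Z = 33.
Z = 33 is arsenic, so the species is arsenic-76.

As-76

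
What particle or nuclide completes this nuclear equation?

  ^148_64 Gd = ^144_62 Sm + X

alpha particle

Conserve mass number: 148 = 144 + A, so A = 4.
Conserve atomic number: 64 = 62 + Z, so Z = 2.
A = 4 and Z = 2 is ^4_2 He — an alpha particle.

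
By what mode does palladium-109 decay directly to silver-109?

beta-minus decay

ΔA = 109 − 109 = 0; ΔZ = 47 − 46 = +1.
A is unchanged and Z rises by 1 — a neutron has become a proton (β⁻ decay).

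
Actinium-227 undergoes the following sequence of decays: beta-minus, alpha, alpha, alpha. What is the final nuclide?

Po-215

Start: (A, Z) = (227, 89).
After β⁻: (227, 90).
After α: (223, 88).
After α: (219, 86).
After α: (215, 84).
Z = 84 is polonium.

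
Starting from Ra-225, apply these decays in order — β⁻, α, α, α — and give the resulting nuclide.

Bi-213

Start: (A, Z) = (225, 88).
After β⁻: (225, 89).
After α: (221, 87).
After α: (217, 85).
After α: (213, 83).
Z = 83 is bismuth.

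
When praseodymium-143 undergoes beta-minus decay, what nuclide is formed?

Nd-143

Beta-minus decay: mass number changes by +0, atomic number by +1.
A: 143 = 143; Z: 59 + 1 = 60.
Z = 60 is neodymium, so the daughter is neodymium-143.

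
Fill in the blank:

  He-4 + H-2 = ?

Li-6

Conserve mass number: 4 + 2 = A, so A = 6.
Conserve atomic number: 2 + 1 = Z, so Z = 3.
Z = 3 is lithium, so the species is Li-6.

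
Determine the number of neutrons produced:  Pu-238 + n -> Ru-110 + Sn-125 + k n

Conserve mass number: 239 = 110 + 125 + k, so k = 239 − 235 = 4.
Check atomic number: 94 = 44 + 50 + 0 = 94. ✓

4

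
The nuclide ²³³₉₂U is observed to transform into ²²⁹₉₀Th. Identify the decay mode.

alpha decay

ΔA = 229 − 233 = -4; ΔZ = 90 − 92 = -2.
A drops by 4 and Z drops by 2 — the signature of alpha emission.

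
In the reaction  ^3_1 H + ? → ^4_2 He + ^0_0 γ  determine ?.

proton

Conserve mass number: 3 + A = 4 + 0, so A = 1.
Conserve atomic number: 1 + Z = 2 + 0, so Z = 1.
A = 1 and Z = 1 is ^1_1 H — a proton.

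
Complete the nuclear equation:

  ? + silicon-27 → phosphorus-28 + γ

proton

Conserve mass number: A + 27 = 28 + 0, so A = 1.
Conserve atomic number: Z + 14 = 15 + 0, so Z = 1.
A = 1 and Z = 1 is hydrogen-1 — a proton.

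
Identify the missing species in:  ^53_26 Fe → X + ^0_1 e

Mn-53

Conserve mass number: 53 = A + 0, so A = 53.
Conserve atomic number: 26 = Z + 1, so Z = 25.
Z = 25 is manganese, so the species is ^53_25 Mn.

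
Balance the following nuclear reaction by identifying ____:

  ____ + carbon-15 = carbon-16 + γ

Conserve mass number: A + 15 = 16 + 0, so A = 1.
Conserve atomic number: Z + 6 = 6 + 0, so Z = 0.
A = 1 and Z = 0 is neutron — a neutron.

neutron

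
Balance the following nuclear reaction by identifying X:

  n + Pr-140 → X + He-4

Conserve mass number: 1 + 140 = A + 4, so A = 137.
Conserve atomic number: 0 + 59 = Z + 2, so Z = 57.
Z = 57 is lanthanum, so the species is La-137.

La-137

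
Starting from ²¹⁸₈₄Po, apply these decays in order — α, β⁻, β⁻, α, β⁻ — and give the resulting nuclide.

Bi-210

Start: (A, Z) = (218, 84).
After α: (214, 82).
After β⁻: (214, 83).
After β⁻: (214, 84).
After α: (210, 82).
After β⁻: (210, 83).
Z = 83 is bismuth.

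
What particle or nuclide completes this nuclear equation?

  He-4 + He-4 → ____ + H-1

Li-7

Conserve mass number: 4 + 4 = A + 1, so A = 7.
Conserve atomic number: 2 + 2 = Z + 1, so Z = 3.
Z = 3 is lithium, so the species is Li-7.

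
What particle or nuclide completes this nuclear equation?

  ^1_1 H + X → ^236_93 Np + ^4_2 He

Conserve mass number: 1 + A = 236 + 4, so A = 239.
Conserve atomic number: 1 + Z = 93 + 2, so Z = 94.
Z = 94 is plutonium, so the species is ^239_94 Pu.

Pu-239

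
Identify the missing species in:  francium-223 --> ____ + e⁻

Ra-223

Conserve mass number: 223 = A + 0, so A = 223.
Conserve atomic number: 87 = Z − 1, so Z = 88.
Z = 88 is radium, so the species is radium-223.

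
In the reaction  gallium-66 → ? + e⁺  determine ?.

Zn-66

Conserve mass number: 66 = A + 0, so A = 66.
Conserve atomic number: 31 = Z + 1, so Z = 30.
Z = 30 is zinc, so the species is zinc-66.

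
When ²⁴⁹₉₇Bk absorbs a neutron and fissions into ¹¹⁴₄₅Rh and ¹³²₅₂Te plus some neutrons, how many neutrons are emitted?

Conserve mass number: 250 = 114 + 132 + k, so k = 250 − 246 = 4.
Check atomic number: 97 = 45 + 52 + 0 = 97. ✓

4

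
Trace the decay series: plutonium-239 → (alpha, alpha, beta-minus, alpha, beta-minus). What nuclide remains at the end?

Th-227

Start: (A, Z) = (239, 94).
After α: (235, 92).
After α: (231, 90).
After β⁻: (231, 91).
After α: (227, 89).
After β⁻: (227, 90).
Z = 90 is thorium.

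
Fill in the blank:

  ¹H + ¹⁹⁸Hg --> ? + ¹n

Conserve mass number: 1 + 198 = A + 1, so A = 198.
Conserve atomic number: 1 + 80 = Z + 0, so Z = 81.
Z = 81 is thallium, so the species is ¹⁹⁸Tl.

Tl-198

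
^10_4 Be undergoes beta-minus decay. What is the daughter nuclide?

B-10

Beta-minus decay: mass number changes by +0, atomic number by +1.
A: 10 = 10; Z: 4 + 1 = 5.
Z = 5 is boron, so the daughter is ^10_5 B.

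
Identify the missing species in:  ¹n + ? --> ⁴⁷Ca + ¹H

Sc-47

Conserve mass number: 1 + A = 47 + 1, so A = 47.
Conserve atomic number: 0 + Z = 20 + 1, so Z = 21.
Z = 21 is scandium, so the species is ⁴⁷Sc.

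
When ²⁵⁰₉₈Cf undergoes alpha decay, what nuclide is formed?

Alpha decay: mass number changes by -4, atomic number by -2.
A: 250 − 4 = 246; Z: 98 − 2 = 96.
Z = 96 is curium, so the daughter is ²⁴⁶₉₆Cm.

Cm-246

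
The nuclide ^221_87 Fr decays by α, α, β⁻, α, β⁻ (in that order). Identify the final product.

Bi-209

Start: (A, Z) = (221, 87).
After α: (217, 85).
After α: (213, 83).
After β⁻: (213, 84).
After α: (209, 82).
After β⁻: (209, 83).
Z = 83 is bismuth.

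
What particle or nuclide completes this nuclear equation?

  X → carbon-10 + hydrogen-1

Conserve mass number: A = 10 + 1, so A = 11.
Conserve atomic number: Z = 6 + 1, so Z = 7.
Z = 7 is nitrogen, so the species is nitrogen-11.

N-11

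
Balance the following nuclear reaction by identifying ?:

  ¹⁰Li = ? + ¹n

Li-9

Conserve mass number: 10 = A + 1, so A = 9.
Conserve atomic number: 3 = Z + 0, so Z = 3.
Z = 3 is lithium, so the species is ⁹Li.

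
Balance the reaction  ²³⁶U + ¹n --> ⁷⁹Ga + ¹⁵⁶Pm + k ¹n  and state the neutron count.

Conserve mass number: 237 = 79 + 156 + k, so k = 237 − 235 = 2.
Check atomic number: 92 = 31 + 61 + 0 = 92. ✓

2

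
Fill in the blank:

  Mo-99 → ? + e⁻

Tc-99

Conserve mass number: 99 = A + 0, so A = 99.
Conserve atomic number: 42 = Z − 1, so Z = 43.
Z = 43 is technetium, so the species is Tc-99.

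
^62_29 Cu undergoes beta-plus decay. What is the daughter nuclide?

Ni-62

Beta-plus decay: mass number changes by +0, atomic number by -1.
A: 62 = 62; Z: 29 − 1 = 28.
Z = 28 is nickel, so the daughter is ^62_28 Ni.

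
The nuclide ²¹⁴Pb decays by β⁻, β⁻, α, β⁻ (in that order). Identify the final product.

Bi-210

Start: (A, Z) = (214, 82).
After β⁻: (214, 83).
After β⁻: (214, 84).
After α: (210, 82).
After β⁻: (210, 83).
Z = 83 is bismuth.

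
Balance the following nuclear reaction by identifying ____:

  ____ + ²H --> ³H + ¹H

deuteron

Conserve mass number: A + 2 = 3 + 1, so A = 2.
Conserve atomic number: Z + 1 = 1 + 1, so Z = 1.
A = 2 and Z = 1 is ²H — a deuteron.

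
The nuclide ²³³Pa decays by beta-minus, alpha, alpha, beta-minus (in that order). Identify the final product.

Start: (A, Z) = (233, 91).
After β⁻: (233, 92).
After α: (229, 90).
After α: (225, 88).
After β⁻: (225, 89).
Z = 89 is actinium.

Ac-225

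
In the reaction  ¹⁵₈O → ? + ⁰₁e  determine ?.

N-15

Conserve mass number: 15 = A + 0, so A = 15.
Conserve atomic number: 8 = Z + 1, so Z = 7.
Z = 7 is nitrogen, so the species is ¹⁵₇N.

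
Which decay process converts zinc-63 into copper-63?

ΔA = 63 − 63 = 0; ΔZ = 29 − 30 = -1.
A is unchanged and Z drops by 1 — a proton has become a neutron (β⁺ emission or electron capture).

beta-plus decay or electron capture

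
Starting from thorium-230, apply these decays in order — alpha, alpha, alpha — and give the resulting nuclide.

Start: (A, Z) = (230, 90).
After α: (226, 88).
After α: (222, 86).
After α: (218, 84).
Z = 84 is polonium.

Po-218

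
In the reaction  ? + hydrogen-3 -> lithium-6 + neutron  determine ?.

Conserve mass number: A + 3 = 6 + 1, so A = 4.
Conserve atomic number: Z + 1 = 3 + 0, so Z = 2.
A = 4 and Z = 2 is helium-4 — an alpha particle.

alpha particle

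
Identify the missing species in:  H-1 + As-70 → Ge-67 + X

alpha particle

Conserve mass number: 1 + 70 = 67 + A, so A = 4.
Conserve atomic number: 1 + 33 = 32 + Z, so Z = 2.
A = 4 and Z = 2 is He-4 — an alpha particle.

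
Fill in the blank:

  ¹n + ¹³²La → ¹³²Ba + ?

proton

Conserve mass number: 1 + 132 = 132 + A, so A = 1.
Conserve atomic number: 0 + 57 = 56 + Z, so Z = 1.
A = 1 and Z = 1 is ¹H — a proton.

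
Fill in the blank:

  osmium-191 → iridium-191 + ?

beta-minus particle

Conserve mass number: 191 = 191 + A, so A = 0.
Conserve atomic number: 76 = 77 + Z, so Z = -1.
A = 0 and Z = -1 is e⁻ — a beta-minus particle.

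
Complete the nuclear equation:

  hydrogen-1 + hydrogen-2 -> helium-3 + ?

gamma ray

Conserve mass number: 1 + 2 = 3 + A, so A = 0.
Conserve atomic number: 1 + 1 = 2 + Z, so Z = 0.
A = 0 and Z = 0 is γ — a gamma ray.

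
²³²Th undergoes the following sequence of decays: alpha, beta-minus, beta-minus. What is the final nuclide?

Th-228

Start: (A, Z) = (232, 90).
After α: (228, 88).
After β⁻: (228, 89).
After β⁻: (228, 90).
Z = 90 is thorium.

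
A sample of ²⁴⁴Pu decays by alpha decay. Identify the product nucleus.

Alpha decay: mass number changes by -4, atomic number by -2.
A: 244 − 4 = 240; Z: 94 − 2 = 92.
Z = 92 is uranium, so the daughter is ²⁴⁰U.

U-240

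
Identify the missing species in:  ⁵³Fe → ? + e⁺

Conserve mass number: 53 = A + 0, so A = 53.
Conserve atomic number: 26 = Z + 1, so Z = 25.
Z = 25 is manganese, so the species is ⁵³Mn.

Mn-53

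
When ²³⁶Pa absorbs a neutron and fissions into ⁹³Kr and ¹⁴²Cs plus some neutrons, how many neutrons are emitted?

2

Conserve mass number: 237 = 93 + 142 + k, so k = 237 − 235 = 2.
Check atomic number: 91 = 36 + 55 + 0 = 91. ✓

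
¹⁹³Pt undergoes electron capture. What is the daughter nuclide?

Ir-193

Electron capture: mass number changes by +0, atomic number by -1.
A: 193 = 193; Z: 78 − 1 = 77.
Z = 77 is iridium, so the daughter is ¹⁹³Ir.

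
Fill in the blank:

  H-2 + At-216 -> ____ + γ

Rn-218

Conserve mass number: 2 + 216 = A + 0, so A = 218.
Conserve atomic number: 1 + 85 = Z + 0, so Z = 86.
Z = 86 is radon, so the species is Rn-218.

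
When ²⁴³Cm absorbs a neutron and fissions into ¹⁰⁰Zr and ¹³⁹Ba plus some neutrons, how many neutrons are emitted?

5

Conserve mass number: 244 = 100 + 139 + k, so k = 244 − 239 = 5.
Check atomic number: 96 = 40 + 56 + 0 = 96. ✓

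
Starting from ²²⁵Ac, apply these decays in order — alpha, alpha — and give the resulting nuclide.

At-217

Start: (A, Z) = (225, 89).
After α: (221, 87).
After α: (217, 85).
Z = 85 is astatine.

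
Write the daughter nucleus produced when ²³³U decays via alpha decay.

Alpha decay: mass number changes by -4, atomic number by -2.
A: 233 − 4 = 229; Z: 92 − 2 = 90.
Z = 90 is thorium, so the daughter is ²²⁹Th.

Th-229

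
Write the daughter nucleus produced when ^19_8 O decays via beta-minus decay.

F-19

Beta-minus decay: mass number changes by +0, atomic number by +1.
A: 19 = 19; Z: 8 + 1 = 9.
Z = 9 is fluorine, so the daughter is ^19_9 F.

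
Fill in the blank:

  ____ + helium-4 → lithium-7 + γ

triton

Conserve mass number: A + 4 = 7 + 0, so A = 3.
Conserve atomic number: Z + 2 = 3 + 0, so Z = 1.
A = 3 and Z = 1 is hydrogen-3 — a triton.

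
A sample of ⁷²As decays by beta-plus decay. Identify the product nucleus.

Beta-plus decay: mass number changes by +0, atomic number by -1.
A: 72 = 72; Z: 33 − 1 = 32.
Z = 32 is germanium, so the daughter is ⁷²Ge.

Ge-72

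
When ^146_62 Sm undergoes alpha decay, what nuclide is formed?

Alpha decay: mass number changes by -4, atomic number by -2.
A: 146 − 4 = 142; Z: 62 − 2 = 60.
Z = 60 is neodymium, so the daughter is ^142_60 Nd.

Nd-142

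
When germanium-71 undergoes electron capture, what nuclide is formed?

Ga-71

Electron capture: mass number changes by +0, atomic number by -1.
A: 71 = 71; Z: 32 − 1 = 31.
Z = 31 is gallium, so the daughter is gallium-71.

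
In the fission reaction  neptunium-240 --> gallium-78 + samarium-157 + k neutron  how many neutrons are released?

5

Conserve mass number: 240 = 78 + 157 + k, so k = 240 − 235 = 5.
Check atomic number: 93 = 31 + 62 + 0 = 93. ✓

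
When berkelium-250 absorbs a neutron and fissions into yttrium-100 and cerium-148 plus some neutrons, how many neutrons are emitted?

3

Conserve mass number: 251 = 100 + 148 + k, so k = 251 − 248 = 3.
Check atomic number: 97 = 39 + 58 + 0 = 97. ✓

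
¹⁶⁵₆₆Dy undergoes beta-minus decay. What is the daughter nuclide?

Beta-minus decay: mass number changes by +0, atomic number by +1.
A: 165 = 165; Z: 66 + 1 = 67.
Z = 67 is holmium, so the daughter is ¹⁶⁵₆₇Ho.

Ho-165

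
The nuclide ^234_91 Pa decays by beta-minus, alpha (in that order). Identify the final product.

Start: (A, Z) = (234, 91).
After β⁻: (234, 92).
After α: (230, 90).
Z = 90 is thorium.

Th-230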